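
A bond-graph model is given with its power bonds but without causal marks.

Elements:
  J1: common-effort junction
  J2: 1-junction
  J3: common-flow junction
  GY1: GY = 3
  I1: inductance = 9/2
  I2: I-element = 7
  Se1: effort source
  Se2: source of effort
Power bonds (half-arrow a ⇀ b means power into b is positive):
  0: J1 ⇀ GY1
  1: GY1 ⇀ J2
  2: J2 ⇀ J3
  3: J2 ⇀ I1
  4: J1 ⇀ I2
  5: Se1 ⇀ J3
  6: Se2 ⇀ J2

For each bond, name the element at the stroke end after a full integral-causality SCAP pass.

#0 |J1
#1 |J2
#2 |J2
#3 |I1
#4 |I2
#5 |J3
#6 |J2

β5 |J3  (source Se1 imposes e)
β6 |J2  (source Se2 imposes e)
β2 |J2  (only one flow-in slot at J3)
β3 |I1  (prefer integral on I1)
β1 |J2  (1-jn J2 has f-setter on 3)
β0 |J1  (GY GY1: same side as bond 1)
β4 |I2  (J1: bond 0 brought effort, rest push out)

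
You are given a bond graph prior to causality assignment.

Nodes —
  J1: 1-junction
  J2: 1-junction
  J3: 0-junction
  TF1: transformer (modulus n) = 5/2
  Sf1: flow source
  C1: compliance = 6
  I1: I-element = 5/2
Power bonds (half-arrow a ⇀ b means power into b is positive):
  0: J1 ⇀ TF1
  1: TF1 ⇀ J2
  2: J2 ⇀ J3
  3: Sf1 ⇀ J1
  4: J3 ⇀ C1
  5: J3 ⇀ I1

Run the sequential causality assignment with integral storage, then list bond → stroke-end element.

bond 0 |J1
bond 1 |TF1
bond 2 |J2
bond 3 |Sf1
bond 4 |J3
bond 5 |I1

β3 →Sf1  (Sf1 fixes flow; stroke at Sf1)
β0 →J1  (1-jn J1 has f-setter on 3)
β1 →TF1  (through TF1, causality passes straight; one stroke at TF1)
β2 →J2  (common-f at J2 fixed by 1)
β4 →J3  (C1 outputs effort q/C1)
β5 →I1  (J3: bond 4 brought effort, rest push out)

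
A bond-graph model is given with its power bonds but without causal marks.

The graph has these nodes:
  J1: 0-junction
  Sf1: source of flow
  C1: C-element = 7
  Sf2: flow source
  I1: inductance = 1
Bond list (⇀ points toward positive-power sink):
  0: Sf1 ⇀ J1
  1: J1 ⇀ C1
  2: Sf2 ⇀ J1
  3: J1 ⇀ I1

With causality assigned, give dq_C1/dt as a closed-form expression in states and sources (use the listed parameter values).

dq_C1/dt = F_Sf1 + F_Sf2 - p_I1

b0 stroke at Sf1  (Sf1: flow source, stroke at near end)
b2 stroke at Sf2  (source Sf2 imposes f)
b1 stroke at J1  (C1: C, integral causality)
b3 stroke at I1  (J1: bond 1 brought effort, rest push out)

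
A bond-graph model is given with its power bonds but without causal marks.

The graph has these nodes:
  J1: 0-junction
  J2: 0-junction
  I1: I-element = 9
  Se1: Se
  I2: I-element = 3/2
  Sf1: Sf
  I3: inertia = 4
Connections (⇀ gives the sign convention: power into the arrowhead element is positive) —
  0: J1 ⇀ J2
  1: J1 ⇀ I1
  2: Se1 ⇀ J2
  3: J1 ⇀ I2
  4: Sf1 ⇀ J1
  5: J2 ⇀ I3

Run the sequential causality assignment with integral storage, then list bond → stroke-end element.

b0 stroke at J1
b1 stroke at I1
b2 stroke at J2
b3 stroke at I2
b4 stroke at Sf1
b5 stroke at I3

b2 stroke→J2  (source Se1 imposes e)
b4 stroke→Sf1  (Sf1 fixes flow; stroke at Sf1)
b0 stroke→J1  (0-jn J2 has e-setter on 2)
b5 stroke→I3  (0-jn J2 has e-setter on 2)
b1 stroke→I1  (J1: bond 0 brought effort, rest push out)
b3 stroke→I2  (0-jn J1 has e-setter on 0)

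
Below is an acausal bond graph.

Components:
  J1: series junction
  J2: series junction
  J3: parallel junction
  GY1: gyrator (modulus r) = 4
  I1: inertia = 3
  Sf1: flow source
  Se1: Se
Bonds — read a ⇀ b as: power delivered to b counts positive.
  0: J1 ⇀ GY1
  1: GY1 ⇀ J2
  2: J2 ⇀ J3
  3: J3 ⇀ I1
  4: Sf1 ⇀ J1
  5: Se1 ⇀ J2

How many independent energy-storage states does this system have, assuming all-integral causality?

1  (I1 all integral)

b4 |Sf1  (Sf1 fixes flow; stroke at Sf1)
b5 |J2  (Se1: effort source, stroke at far end)
b0 |J1  (common-f at J1 fixed by 4)
b1 |J2  (GY1: gyrator matches bond 0)
b2 |J3  (J2 needs exactly one f-in)
b3 |I1  (0-jn J3 has e-setter on 2)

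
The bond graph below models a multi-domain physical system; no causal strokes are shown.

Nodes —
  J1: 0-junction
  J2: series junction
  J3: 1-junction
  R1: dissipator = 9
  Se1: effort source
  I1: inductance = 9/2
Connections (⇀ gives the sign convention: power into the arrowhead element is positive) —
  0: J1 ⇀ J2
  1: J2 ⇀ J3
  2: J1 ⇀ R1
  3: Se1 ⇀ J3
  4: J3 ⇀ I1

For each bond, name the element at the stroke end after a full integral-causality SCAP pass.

#0 stroke at J2
#1 stroke at J3
#2 stroke at J1
#3 stroke at J3
#4 stroke at I1

bond 3 →J3  (Se1 fixes effort; stroke away)
bond 4 →I1  (I1: I, integral causality)
bond 1 →J3  (J3: bond 4 brought flow, rest push out)
bond 0 →J2  (1-jn J2 has f-setter on 1)
bond 2 →J1  (closing 0-jn rule on J1)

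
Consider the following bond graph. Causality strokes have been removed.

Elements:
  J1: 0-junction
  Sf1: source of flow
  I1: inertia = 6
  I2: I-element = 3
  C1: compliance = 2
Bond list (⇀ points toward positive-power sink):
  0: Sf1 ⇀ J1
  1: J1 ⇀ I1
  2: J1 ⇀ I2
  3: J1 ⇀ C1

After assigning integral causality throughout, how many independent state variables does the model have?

bond 0 →Sf1  (Sf1: flow source, stroke at near end)
bond 1 →I1  (I1 outputs flow p/I1)
bond 2 →I2  (I2: I, integral causality)
bond 3 →J1  (J1: last free bond brings effort in)

3  (C1, I1, I2 all integral)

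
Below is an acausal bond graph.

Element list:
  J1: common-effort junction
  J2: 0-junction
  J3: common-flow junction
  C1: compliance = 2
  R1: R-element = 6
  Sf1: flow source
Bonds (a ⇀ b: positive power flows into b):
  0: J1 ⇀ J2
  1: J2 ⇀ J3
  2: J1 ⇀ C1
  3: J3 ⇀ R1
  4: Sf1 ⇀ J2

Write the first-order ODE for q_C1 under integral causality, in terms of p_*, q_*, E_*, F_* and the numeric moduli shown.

bond 4 →Sf1  (Sf1: flow source, stroke at near end)
bond 2 →J1  (C1 outputs effort q/C1)
bond 0 →J2  (J1 effort already set via bond 2)
bond 1 →J3  (J2 effort already set via bond 0)
bond 3 →R1  (J3: last free bond brings flow in)

dq_C1/dt = F_Sf1 - q_C1/12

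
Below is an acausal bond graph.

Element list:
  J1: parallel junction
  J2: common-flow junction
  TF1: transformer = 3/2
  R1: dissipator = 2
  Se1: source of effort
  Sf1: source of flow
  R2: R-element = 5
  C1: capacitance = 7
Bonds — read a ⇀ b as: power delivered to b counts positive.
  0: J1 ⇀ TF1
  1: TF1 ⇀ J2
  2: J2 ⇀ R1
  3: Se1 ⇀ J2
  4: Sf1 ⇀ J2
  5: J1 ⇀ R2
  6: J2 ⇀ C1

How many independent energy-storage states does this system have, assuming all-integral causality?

#3 stroke at J2  (Se1: effort source, stroke at far end)
#4 stroke at Sf1  (source Sf1 imposes f)
#1 stroke at J2  (J2: bond 4 brought flow, rest push out)
#2 stroke at J2  (J2 flow already set via bond 4)
#6 stroke at J2  (common-f at J2 fixed by 4)
#0 stroke at TF1  (through TF1, causality passes straight; one stroke at TF1)
#5 stroke at J1  (J1: last free bond brings effort in)

1  (C1 all integral)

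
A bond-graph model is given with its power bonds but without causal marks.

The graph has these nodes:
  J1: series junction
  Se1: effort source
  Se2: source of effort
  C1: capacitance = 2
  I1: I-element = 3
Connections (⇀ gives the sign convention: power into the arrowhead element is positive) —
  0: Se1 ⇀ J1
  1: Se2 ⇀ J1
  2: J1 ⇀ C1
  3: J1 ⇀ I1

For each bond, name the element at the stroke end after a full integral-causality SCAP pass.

#0 stroke at J1
#1 stroke at J1
#2 stroke at J1
#3 stroke at I1

bond 0 stroke→J1  (Se1 fixes effort; stroke away)
bond 1 stroke→J1  (source Se2 imposes e)
bond 2 stroke→J1  (C1: C, integral causality)
bond 3 stroke→I1  (J1 needs exactly one f-in)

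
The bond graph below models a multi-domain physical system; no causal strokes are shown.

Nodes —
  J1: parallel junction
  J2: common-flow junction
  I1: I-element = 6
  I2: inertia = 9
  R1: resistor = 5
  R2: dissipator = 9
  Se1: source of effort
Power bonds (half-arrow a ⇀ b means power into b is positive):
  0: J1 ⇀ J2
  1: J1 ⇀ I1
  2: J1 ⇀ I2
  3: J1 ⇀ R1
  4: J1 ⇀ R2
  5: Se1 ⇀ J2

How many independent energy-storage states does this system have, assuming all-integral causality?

β5 stroke at J2  (Se1: effort source, stroke at far end)
β0 stroke at J1  (only one flow-in slot at J2)
β1 stroke at I1  (common-e at J1 fixed by 0)
β2 stroke at I2  (0-jn J1 has e-setter on 0)
β3 stroke at R1  (J1 effort already set via bond 0)
β4 stroke at R2  (J1: bond 0 brought effort, rest push out)

2  (I1, I2 all integral)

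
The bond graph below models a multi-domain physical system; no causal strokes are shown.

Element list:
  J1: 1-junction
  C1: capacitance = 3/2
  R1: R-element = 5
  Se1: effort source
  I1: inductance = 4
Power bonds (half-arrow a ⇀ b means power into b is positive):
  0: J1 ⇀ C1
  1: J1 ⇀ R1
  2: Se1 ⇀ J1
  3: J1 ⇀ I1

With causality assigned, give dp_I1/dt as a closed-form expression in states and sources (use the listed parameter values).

#2 →J1  (Se1 (Se) sets effort on bond)
#0 →J1  (C1: C, integral causality)
#3 →I1  (I1 integral (f out))
#1 →J1  (J1 flow already set via bond 3)

dp_I1/dt = E_Se1 - 5*p_I1/4 - 2*q_C1/3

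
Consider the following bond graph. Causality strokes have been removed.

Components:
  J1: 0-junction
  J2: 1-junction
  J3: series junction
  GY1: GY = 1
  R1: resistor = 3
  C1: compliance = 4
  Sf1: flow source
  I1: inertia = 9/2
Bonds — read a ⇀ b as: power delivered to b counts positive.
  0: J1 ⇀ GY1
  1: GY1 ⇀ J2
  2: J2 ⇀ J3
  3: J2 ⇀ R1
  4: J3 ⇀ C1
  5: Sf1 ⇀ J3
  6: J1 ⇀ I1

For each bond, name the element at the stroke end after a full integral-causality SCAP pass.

β5 stroke→Sf1  (Sf1 fixes flow; stroke at Sf1)
β2 stroke→J3  (1-jn J3 has f-setter on 5)
β4 stroke→J3  (J3 flow already set via bond 5)
β1 stroke→J2  (J2: bond 2 brought flow, rest push out)
β3 stroke→J2  (J2 flow already set via bond 2)
β0 stroke→J1  (through GY1, causality inverts; strokes same side of GY1)
β6 stroke→I1  (0-jn J1 has e-setter on 0)

bond 0 stroke→J1
bond 1 stroke→J2
bond 2 stroke→J3
bond 3 stroke→J2
bond 4 stroke→J3
bond 5 stroke→Sf1
bond 6 stroke→I1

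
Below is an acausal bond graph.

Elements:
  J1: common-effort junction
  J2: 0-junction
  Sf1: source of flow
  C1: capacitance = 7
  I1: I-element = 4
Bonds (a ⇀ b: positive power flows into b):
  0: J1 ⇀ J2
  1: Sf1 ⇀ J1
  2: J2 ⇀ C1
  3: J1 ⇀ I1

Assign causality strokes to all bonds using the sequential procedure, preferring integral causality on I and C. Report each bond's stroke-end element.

bond 1 stroke at Sf1  (Sf1: flow source, stroke at near end)
bond 2 stroke at J2  (prefer integral on C1)
bond 0 stroke at J1  (J2: bond 2 brought effort, rest push out)
bond 3 stroke at I1  (J1: bond 0 brought effort, rest push out)

bond 0 →J1
bond 1 →Sf1
bond 2 →J2
bond 3 →I1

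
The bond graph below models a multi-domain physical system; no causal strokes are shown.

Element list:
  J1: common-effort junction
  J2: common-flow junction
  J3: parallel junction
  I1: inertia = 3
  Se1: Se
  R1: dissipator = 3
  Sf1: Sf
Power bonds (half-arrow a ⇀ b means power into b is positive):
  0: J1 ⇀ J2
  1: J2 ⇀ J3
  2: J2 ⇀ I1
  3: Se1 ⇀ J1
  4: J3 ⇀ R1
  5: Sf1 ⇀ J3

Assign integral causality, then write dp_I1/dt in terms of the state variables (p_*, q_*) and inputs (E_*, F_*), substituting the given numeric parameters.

#3 stroke→J1  (source Se1 imposes e)
#5 stroke→Sf1  (Sf1 (Sf) sets flow on bond)
#0 stroke→J2  (common-e at J1 fixed by 3)
#2 stroke→I1  (I1: I, integral causality)
#1 stroke→J2  (J2 flow already set via bond 2)
#4 stroke→J3  (closing 0-jn rule on J3)

dp_I1/dt = E_Se1 - 3*F_Sf1 - p_I1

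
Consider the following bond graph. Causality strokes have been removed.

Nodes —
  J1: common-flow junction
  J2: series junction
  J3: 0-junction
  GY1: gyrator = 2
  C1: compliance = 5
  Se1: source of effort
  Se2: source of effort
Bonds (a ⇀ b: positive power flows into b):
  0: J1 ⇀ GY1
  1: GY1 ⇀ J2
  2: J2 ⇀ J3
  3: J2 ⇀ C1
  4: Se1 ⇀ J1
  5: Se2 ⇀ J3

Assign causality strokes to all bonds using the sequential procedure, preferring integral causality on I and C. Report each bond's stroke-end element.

bond 4 stroke→J1  (Se1 fixes effort; stroke away)
bond 5 stroke→J3  (Se2: effort source, stroke at far end)
bond 0 stroke→GY1  (J1 needs exactly one f-in)
bond 2 stroke→J2  (common-e at J3 fixed by 5)
bond 1 stroke→GY1  (GY1 both-in/both-out from 0)
bond 3 stroke→J2  (J2: bond 1 brought flow, rest push out)

bond 0 stroke→GY1
bond 1 stroke→GY1
bond 2 stroke→J2
bond 3 stroke→J2
bond 4 stroke→J1
bond 5 stroke→J3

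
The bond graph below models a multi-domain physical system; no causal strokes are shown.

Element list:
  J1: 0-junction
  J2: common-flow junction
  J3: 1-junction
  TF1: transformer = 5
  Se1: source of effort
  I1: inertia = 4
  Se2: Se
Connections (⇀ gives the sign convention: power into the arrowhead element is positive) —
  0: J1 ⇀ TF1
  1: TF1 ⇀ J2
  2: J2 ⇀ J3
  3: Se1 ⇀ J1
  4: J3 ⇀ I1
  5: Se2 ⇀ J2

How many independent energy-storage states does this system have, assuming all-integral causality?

#3 stroke at J1  (source Se1 imposes e)
#5 stroke at J2  (Se2: effort source, stroke at far end)
#0 stroke at TF1  (J1 effort already set via bond 3)
#1 stroke at J2  (TF TF1: opposite of bond 0)
#2 stroke at J3  (only one flow-in slot at J2)
#4 stroke at I1  (only one flow-in slot at J3)

1  (I1 all integral)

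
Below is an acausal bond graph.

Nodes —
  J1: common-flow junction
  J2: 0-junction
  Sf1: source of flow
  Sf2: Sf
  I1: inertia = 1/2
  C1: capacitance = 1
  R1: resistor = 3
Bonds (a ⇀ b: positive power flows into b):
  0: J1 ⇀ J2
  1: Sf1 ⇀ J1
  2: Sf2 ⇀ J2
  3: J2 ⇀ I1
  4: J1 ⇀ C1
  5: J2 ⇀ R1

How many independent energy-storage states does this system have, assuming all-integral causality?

#1 |Sf1  (Sf1 (Sf) sets flow on bond)
#2 |Sf2  (Sf2 fixes flow; stroke at Sf2)
#0 |J1  (J1: bond 1 brought flow, rest push out)
#4 |J1  (J1: bond 1 brought flow, rest push out)
#3 |I1  (prefer integral on I1)
#5 |J2  (only one effort-in slot at J2)

2  (C1, I1 all integral)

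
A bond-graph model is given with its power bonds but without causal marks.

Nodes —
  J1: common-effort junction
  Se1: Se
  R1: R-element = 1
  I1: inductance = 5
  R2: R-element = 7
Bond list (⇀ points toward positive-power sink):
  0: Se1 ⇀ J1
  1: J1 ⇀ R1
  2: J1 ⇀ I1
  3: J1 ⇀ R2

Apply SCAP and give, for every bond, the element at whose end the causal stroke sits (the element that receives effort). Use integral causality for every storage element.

bond 0 stroke at J1
bond 1 stroke at R1
bond 2 stroke at I1
bond 3 stroke at R2

#0 |J1  (Se1: effort source, stroke at far end)
#1 |R1  (common-e at J1 fixed by 0)
#2 |I1  (J1 effort already set via bond 0)
#3 |R2  (J1 effort already set via bond 0)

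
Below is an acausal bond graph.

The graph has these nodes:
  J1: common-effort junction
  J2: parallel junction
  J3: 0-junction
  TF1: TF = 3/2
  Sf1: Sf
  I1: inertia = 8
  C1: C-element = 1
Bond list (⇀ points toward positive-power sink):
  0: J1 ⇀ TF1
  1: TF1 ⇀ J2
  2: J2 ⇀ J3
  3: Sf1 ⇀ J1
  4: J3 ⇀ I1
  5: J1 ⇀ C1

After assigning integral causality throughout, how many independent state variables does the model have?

bond 3 |Sf1  (Sf1 fixes flow; stroke at Sf1)
bond 4 |I1  (I1 integral (f out))
bond 2 |J3  (J3: last free bond brings effort in)
bond 1 |J2  (only one effort-in slot at J2)
bond 0 |TF1  (TF1 one-in-one-out from 1)
bond 5 |J1  (J1: last free bond brings effort in)

2  (C1, I1 all integral)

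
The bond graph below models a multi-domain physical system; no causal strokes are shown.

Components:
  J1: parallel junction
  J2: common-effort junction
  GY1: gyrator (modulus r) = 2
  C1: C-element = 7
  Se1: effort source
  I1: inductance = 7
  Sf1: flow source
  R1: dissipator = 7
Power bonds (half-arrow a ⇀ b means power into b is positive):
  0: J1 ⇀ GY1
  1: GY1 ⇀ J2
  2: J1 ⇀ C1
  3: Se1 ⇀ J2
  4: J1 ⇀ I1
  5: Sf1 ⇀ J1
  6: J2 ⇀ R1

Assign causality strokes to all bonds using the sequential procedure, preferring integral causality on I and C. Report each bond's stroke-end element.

#3 |J2  (Se1 fixes effort; stroke away)
#5 |Sf1  (Sf1 fixes flow; stroke at Sf1)
#1 |GY1  (common-e at J2 fixed by 3)
#6 |R1  (0-jn J2 has e-setter on 3)
#0 |GY1  (through GY1, causality inverts; strokes same side of GY1)
#2 |J1  (C1 integral (e out))
#4 |I1  (J1 effort already set via bond 2)

#0 stroke at GY1
#1 stroke at GY1
#2 stroke at J1
#3 stroke at J2
#4 stroke at I1
#5 stroke at Sf1
#6 stroke at R1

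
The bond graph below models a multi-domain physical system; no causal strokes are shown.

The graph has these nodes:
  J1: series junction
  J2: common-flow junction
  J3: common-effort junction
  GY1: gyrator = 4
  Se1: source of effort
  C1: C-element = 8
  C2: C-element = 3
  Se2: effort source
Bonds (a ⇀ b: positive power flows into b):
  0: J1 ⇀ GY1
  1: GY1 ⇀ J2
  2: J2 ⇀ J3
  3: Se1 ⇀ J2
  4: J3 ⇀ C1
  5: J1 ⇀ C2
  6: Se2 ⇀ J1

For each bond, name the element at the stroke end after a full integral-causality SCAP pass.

#0 stroke at GY1
#1 stroke at GY1
#2 stroke at J2
#3 stroke at J2
#4 stroke at J3
#5 stroke at J1
#6 stroke at J1

#3 stroke at J2  (source Se1 imposes e)
#6 stroke at J1  (source Se2 imposes e)
#4 stroke at J3  (prefer integral on C1)
#2 stroke at J2  (common-e at J3 fixed by 4)
#1 stroke at GY1  (only one flow-in slot at J2)
#0 stroke at GY1  (through GY1, causality inverts; strokes same side of GY1)
#5 stroke at J1  (J1: bond 0 brought flow, rest push out)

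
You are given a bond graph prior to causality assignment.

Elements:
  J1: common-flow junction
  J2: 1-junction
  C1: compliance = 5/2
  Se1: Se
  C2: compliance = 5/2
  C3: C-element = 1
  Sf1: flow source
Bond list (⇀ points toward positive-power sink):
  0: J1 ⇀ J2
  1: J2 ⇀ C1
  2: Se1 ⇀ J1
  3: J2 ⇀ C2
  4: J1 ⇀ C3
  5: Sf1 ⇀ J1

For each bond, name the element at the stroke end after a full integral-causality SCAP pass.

b2 |J1  (source Se1 imposes e)
b5 |Sf1  (Sf1 fixes flow; stroke at Sf1)
b0 |J1  (common-f at J1 fixed by 5)
b4 |J1  (J1: bond 5 brought flow, rest push out)
b1 |J2  (1-jn J2 has f-setter on 0)
b3 |J2  (J2: bond 0 brought flow, rest push out)

β0 →J1
β1 →J2
β2 →J1
β3 →J2
β4 →J1
β5 →Sf1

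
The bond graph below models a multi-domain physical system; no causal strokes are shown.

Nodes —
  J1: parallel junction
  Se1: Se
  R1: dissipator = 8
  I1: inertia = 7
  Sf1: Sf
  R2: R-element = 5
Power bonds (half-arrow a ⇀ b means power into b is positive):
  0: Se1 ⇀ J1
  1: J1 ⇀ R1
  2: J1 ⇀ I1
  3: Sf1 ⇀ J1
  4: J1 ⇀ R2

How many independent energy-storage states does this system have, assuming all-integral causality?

1  (I1 all integral)

bond 0 |J1  (Se1 (Se) sets effort on bond)
bond 3 |Sf1  (Sf1 fixes flow; stroke at Sf1)
bond 1 |R1  (common-e at J1 fixed by 0)
bond 2 |I1  (J1: bond 0 brought effort, rest push out)
bond 4 |R2  (common-e at J1 fixed by 0)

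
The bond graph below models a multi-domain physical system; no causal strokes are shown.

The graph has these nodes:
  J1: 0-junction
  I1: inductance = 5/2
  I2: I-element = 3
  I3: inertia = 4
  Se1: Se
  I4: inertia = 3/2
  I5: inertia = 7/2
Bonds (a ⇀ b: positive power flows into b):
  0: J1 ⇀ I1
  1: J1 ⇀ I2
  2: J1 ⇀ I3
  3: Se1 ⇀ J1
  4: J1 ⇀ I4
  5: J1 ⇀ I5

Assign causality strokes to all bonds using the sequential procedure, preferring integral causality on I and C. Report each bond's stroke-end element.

β0 stroke at I1
β1 stroke at I2
β2 stroke at I3
β3 stroke at J1
β4 stroke at I4
β5 stroke at I5

β3 stroke→J1  (source Se1 imposes e)
β0 stroke→I1  (common-e at J1 fixed by 3)
β1 stroke→I2  (0-jn J1 has e-setter on 3)
β2 stroke→I3  (0-jn J1 has e-setter on 3)
β4 stroke→I4  (J1 effort already set via bond 3)
β5 stroke→I5  (J1: bond 3 brought effort, rest push out)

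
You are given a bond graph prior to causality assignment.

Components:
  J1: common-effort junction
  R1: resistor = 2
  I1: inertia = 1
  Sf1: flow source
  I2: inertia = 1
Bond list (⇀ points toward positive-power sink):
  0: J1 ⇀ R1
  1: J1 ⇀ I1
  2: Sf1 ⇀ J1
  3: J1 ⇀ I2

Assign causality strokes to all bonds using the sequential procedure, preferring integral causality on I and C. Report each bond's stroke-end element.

bond 0 stroke→J1
bond 1 stroke→I1
bond 2 stroke→Sf1
bond 3 stroke→I2

β2 stroke→Sf1  (Sf1 fixes flow; stroke at Sf1)
β1 stroke→I1  (I1 outputs flow p/I1)
β3 stroke→I2  (I2 integral (f out))
β0 stroke→J1  (J1: last free bond brings effort in)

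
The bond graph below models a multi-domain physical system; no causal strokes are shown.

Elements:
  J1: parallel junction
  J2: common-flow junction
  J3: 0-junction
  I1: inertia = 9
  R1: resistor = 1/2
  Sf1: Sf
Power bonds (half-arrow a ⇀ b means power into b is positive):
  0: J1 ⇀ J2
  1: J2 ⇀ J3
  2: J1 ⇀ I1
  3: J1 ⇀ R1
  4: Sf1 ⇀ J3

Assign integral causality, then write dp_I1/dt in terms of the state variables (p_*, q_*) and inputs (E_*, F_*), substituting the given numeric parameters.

dp_I1/dt = F_Sf1/2 - p_I1/18

β4 |Sf1  (source Sf1 imposes f)
β1 |J3  (only one effort-in slot at J3)
β0 |J2  (J2: bond 1 brought flow, rest push out)
β2 |I1  (I1 outputs flow p/I1)
β3 |J1  (J1 needs exactly one e-in)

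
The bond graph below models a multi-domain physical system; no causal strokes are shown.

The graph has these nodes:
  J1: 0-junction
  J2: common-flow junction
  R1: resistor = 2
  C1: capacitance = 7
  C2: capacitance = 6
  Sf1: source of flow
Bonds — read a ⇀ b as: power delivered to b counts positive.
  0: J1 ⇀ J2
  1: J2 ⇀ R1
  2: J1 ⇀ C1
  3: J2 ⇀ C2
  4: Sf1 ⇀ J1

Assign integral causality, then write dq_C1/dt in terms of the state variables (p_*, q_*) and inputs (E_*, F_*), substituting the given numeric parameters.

dq_C1/dt = F_Sf1 - q_C1/14 + q_C2/12

β4 stroke→Sf1  (Sf1: flow source, stroke at near end)
β2 stroke→J1  (C1 integral (e out))
β0 stroke→J2  (J1: bond 2 brought effort, rest push out)
β3 stroke→J2  (C2: C, integral causality)
β1 stroke→R1  (J2 needs exactly one f-in)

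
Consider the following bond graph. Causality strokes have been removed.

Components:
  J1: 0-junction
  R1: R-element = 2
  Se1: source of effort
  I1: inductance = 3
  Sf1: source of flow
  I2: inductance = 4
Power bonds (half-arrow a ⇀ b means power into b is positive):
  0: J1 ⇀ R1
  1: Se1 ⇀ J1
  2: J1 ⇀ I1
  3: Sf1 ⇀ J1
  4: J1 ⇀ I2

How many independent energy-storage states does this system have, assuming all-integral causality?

β1 |J1  (Se1 (Se) sets effort on bond)
β3 |Sf1  (source Sf1 imposes f)
β0 |R1  (common-e at J1 fixed by 1)
β2 |I1  (J1 effort already set via bond 1)
β4 |I2  (J1 effort already set via bond 1)

2  (I1, I2 all integral)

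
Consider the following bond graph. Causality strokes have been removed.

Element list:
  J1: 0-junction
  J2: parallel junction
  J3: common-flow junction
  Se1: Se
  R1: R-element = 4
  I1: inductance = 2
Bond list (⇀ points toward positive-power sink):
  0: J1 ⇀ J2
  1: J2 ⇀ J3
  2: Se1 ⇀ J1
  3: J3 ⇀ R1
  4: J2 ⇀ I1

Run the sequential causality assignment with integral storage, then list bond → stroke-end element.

b2 stroke at J1  (Se1 (Se) sets effort on bond)
b0 stroke at J2  (common-e at J1 fixed by 2)
b1 stroke at J3  (0-jn J2 has e-setter on 0)
b4 stroke at I1  (0-jn J2 has e-setter on 0)
b3 stroke at R1  (J3 needs exactly one f-in)

b0 |J2
b1 |J3
b2 |J1
b3 |R1
b4 |I1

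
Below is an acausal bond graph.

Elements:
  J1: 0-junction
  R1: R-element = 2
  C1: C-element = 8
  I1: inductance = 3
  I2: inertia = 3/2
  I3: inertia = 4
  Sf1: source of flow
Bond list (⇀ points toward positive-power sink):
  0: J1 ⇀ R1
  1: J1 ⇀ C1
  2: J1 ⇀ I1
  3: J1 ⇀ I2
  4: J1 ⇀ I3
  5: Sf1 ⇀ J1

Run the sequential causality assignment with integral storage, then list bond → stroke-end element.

bond 5 stroke→Sf1  (source Sf1 imposes f)
bond 1 stroke→J1  (C1 integral (e out))
bond 0 stroke→R1  (0-jn J1 has e-setter on 1)
bond 2 stroke→I1  (0-jn J1 has e-setter on 1)
bond 3 stroke→I2  (0-jn J1 has e-setter on 1)
bond 4 stroke→I3  (0-jn J1 has e-setter on 1)

#0 stroke at R1
#1 stroke at J1
#2 stroke at I1
#3 stroke at I2
#4 stroke at I3
#5 stroke at Sf1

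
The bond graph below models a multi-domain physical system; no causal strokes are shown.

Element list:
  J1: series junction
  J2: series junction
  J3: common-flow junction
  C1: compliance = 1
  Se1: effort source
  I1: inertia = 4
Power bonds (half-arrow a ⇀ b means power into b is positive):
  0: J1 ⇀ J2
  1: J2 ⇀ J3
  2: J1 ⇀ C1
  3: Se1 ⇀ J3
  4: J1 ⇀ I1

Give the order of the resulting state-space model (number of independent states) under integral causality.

β3 |J3  (Se1 fixes effort; stroke away)
β1 |J2  (closing 1-jn rule on J3)
β0 |J1  (closing 1-jn rule on J2)
β2 |J1  (prefer integral on C1)
β4 |I1  (J1 needs exactly one f-in)

2  (C1, I1 all integral)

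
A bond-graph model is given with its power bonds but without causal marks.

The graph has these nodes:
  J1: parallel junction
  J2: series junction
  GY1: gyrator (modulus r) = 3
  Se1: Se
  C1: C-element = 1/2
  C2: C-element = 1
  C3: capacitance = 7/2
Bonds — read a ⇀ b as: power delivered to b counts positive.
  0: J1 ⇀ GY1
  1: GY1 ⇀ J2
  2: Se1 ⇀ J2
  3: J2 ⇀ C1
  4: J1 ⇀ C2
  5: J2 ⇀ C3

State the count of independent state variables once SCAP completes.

#2 stroke→J2  (Se1 fixes effort; stroke away)
#3 stroke→J2  (C1 outputs effort q/C1)
#4 stroke→J1  (C2: C, integral causality)
#0 stroke→GY1  (J1 effort already set via bond 4)
#1 stroke→GY1  (GY1: gyrator matches bond 0)
#5 stroke→J2  (1-jn J2 has f-setter on 1)

3  (C1, C2, C3 all integral)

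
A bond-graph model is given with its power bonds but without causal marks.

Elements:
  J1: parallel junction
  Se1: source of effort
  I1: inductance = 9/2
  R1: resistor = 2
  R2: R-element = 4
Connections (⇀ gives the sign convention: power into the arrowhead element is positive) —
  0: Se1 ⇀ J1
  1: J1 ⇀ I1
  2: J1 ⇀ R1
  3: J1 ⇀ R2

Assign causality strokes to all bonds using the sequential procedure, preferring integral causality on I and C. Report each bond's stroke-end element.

#0 stroke→J1  (Se1 fixes effort; stroke away)
#1 stroke→I1  (common-e at J1 fixed by 0)
#2 stroke→R1  (0-jn J1 has e-setter on 0)
#3 stroke→R2  (common-e at J1 fixed by 0)

#0 |J1
#1 |I1
#2 |R1
#3 |R2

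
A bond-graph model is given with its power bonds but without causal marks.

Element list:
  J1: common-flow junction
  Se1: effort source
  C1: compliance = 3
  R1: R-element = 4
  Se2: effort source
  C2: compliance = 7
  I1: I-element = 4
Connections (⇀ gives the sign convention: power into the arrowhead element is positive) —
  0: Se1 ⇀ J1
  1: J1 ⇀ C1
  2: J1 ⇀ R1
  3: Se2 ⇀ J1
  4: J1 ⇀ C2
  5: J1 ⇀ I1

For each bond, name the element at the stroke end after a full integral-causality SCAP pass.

#0 |J1
#1 |J1
#2 |J1
#3 |J1
#4 |J1
#5 |I1

#0 stroke at J1  (source Se1 imposes e)
#3 stroke at J1  (source Se2 imposes e)
#1 stroke at J1  (prefer integral on C1)
#4 stroke at J1  (C2: C, integral causality)
#5 stroke at I1  (prefer integral on I1)
#2 stroke at J1  (1-jn J1 has f-setter on 5)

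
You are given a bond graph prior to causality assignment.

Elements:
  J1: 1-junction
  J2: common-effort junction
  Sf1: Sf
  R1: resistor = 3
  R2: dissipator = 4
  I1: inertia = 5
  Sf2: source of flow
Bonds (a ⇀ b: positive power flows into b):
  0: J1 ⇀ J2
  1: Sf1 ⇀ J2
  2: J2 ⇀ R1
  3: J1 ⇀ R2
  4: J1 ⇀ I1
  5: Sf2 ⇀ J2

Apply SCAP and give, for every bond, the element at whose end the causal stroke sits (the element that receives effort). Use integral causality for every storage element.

bond 1 →Sf1  (source Sf1 imposes f)
bond 5 →Sf2  (Sf2 fixes flow; stroke at Sf2)
bond 4 →I1  (I1 integral (f out))
bond 0 →J1  (common-f at J1 fixed by 4)
bond 3 →J1  (1-jn J1 has f-setter on 4)
bond 2 →J2  (J2: last free bond brings effort in)

#0 stroke→J1
#1 stroke→Sf1
#2 stroke→J2
#3 stroke→J1
#4 stroke→I1
#5 stroke→Sf2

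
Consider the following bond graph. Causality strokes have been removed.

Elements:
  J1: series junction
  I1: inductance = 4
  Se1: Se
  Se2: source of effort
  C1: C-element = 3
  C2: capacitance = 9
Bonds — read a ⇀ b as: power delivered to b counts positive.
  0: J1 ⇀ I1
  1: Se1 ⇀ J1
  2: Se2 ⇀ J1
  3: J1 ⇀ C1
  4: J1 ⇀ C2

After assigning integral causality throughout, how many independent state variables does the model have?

#1 |J1  (Se1 (Se) sets effort on bond)
#2 |J1  (Se2 (Se) sets effort on bond)
#0 |I1  (prefer integral on I1)
#3 |J1  (J1: bond 0 brought flow, rest push out)
#4 |J1  (J1 flow already set via bond 0)

3  (C1, C2, I1 all integral)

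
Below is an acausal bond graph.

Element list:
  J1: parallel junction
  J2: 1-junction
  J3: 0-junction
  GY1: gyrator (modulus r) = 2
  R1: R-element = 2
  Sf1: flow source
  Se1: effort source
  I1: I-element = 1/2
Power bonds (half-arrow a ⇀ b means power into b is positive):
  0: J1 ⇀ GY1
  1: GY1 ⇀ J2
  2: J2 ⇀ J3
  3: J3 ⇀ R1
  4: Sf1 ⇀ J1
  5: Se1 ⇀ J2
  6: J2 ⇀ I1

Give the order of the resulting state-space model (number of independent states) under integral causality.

1  (I1 all integral)

#4 stroke→Sf1  (Sf1 fixes flow; stroke at Sf1)
#5 stroke→J2  (Se1 fixes effort; stroke away)
#0 stroke→J1  (J1: last free bond brings effort in)
#1 stroke→J2  (GY GY1: same side as bond 0)
#6 stroke→I1  (prefer integral on I1)
#2 stroke→J2  (J2 flow already set via bond 6)
#3 stroke→J3  (closing 0-jn rule on J3)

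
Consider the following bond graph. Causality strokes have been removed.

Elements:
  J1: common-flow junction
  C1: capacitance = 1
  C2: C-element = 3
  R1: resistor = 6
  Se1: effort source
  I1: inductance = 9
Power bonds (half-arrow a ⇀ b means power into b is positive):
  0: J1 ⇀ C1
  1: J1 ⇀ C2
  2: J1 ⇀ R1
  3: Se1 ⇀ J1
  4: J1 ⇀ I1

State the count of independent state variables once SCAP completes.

3  (C1, C2, I1 all integral)

#3 stroke→J1  (Se1 (Se) sets effort on bond)
#0 stroke→J1  (C1 integral (e out))
#1 stroke→J1  (C2 outputs effort q/C2)
#4 stroke→I1  (I1 integral (f out))
#2 stroke→J1  (J1: bond 4 brought flow, rest push out)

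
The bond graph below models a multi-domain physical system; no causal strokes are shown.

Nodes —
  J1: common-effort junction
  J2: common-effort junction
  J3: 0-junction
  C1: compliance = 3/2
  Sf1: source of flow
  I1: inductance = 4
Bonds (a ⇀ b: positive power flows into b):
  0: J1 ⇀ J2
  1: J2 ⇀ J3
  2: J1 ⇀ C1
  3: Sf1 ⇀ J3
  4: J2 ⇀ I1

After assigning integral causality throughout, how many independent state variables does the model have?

2  (C1, I1 all integral)

bond 3 stroke→Sf1  (Sf1 fixes flow; stroke at Sf1)
bond 1 stroke→J3  (only one effort-in slot at J3)
bond 2 stroke→J1  (C1: C, integral causality)
bond 0 stroke→J2  (0-jn J1 has e-setter on 2)
bond 4 stroke→I1  (J2: bond 0 brought effort, rest push out)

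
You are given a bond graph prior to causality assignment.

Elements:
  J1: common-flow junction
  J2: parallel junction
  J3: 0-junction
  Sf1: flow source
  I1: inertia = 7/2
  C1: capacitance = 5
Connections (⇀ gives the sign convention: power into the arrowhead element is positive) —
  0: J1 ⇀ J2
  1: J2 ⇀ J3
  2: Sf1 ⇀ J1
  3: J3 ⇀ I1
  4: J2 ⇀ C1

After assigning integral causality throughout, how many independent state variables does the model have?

2  (C1, I1 all integral)

b2 stroke→Sf1  (Sf1: flow source, stroke at near end)
b0 stroke→J1  (1-jn J1 has f-setter on 2)
b3 stroke→I1  (I1 integral (f out))
b1 stroke→J3  (only one effort-in slot at J3)
b4 stroke→J2  (J2: last free bond brings effort in)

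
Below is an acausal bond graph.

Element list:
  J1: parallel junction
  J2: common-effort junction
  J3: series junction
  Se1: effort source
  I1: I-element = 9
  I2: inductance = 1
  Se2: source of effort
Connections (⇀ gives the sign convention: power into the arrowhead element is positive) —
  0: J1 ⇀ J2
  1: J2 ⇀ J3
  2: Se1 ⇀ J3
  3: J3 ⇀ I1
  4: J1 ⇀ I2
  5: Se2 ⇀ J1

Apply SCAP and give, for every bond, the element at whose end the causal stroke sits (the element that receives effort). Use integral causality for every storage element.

b2 →J3  (Se1 (Se) sets effort on bond)
b5 →J1  (Se2 fixes effort; stroke away)
b0 →J2  (J1 effort already set via bond 5)
b4 →I2  (J1: bond 5 brought effort, rest push out)
b1 →J3  (common-e at J2 fixed by 0)
b3 →I1  (only one flow-in slot at J3)

β0 stroke→J2
β1 stroke→J3
β2 stroke→J3
β3 stroke→I1
β4 stroke→I2
β5 stroke→J1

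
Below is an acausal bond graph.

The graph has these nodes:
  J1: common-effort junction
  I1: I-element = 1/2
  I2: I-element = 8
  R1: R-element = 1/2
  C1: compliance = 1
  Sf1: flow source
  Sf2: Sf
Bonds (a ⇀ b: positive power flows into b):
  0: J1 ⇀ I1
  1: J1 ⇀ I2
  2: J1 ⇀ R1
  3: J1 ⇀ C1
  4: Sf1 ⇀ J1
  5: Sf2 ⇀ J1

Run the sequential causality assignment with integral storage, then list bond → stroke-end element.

bond 4 →Sf1  (Sf1 fixes flow; stroke at Sf1)
bond 5 →Sf2  (source Sf2 imposes f)
bond 0 →I1  (I1: I, integral causality)
bond 1 →I2  (I2 outputs flow p/I2)
bond 3 →J1  (prefer integral on C1)
bond 2 →R1  (0-jn J1 has e-setter on 3)

bond 0 |I1
bond 1 |I2
bond 2 |R1
bond 3 |J1
bond 4 |Sf1
bond 5 |Sf2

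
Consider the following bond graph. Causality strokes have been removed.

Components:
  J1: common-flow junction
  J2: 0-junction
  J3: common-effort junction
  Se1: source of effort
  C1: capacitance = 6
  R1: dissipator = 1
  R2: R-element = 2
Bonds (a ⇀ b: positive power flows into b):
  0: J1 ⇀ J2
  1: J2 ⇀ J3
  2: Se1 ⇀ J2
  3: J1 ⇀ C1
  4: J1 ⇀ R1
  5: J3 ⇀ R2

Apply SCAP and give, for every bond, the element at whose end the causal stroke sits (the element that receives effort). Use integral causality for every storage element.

bond 0 stroke→J1
bond 1 stroke→J3
bond 2 stroke→J2
bond 3 stroke→J1
bond 4 stroke→R1
bond 5 stroke→R2

#2 stroke→J2  (Se1 (Se) sets effort on bond)
#0 stroke→J1  (0-jn J2 has e-setter on 2)
#1 stroke→J3  (J2: bond 2 brought effort, rest push out)
#5 stroke→R2  (0-jn J3 has e-setter on 1)
#3 stroke→J1  (prefer integral on C1)
#4 stroke→R1  (only one flow-in slot at J1)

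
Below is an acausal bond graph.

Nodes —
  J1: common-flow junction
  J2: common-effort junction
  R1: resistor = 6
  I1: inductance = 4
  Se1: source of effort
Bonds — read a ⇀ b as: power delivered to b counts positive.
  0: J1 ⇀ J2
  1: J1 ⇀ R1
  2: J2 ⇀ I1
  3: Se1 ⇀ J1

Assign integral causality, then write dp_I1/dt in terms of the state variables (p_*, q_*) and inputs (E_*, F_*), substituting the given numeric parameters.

b3 →J1  (Se1 (Se) sets effort on bond)
b2 →I1  (I1: I, integral causality)
b0 →J2  (J2: last free bond brings effort in)
b1 →J1  (J1 flow already set via bond 0)

dp_I1/dt = E_Se1 - 3*p_I1/2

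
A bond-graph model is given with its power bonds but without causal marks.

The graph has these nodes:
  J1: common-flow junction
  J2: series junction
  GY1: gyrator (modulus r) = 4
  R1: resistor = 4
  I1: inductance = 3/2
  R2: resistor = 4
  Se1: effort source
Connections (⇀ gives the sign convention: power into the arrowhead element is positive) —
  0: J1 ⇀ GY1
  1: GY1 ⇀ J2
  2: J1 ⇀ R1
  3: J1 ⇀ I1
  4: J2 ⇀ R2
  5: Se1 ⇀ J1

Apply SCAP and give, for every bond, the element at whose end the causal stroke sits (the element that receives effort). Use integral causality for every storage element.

#0 →J1
#1 →J2
#2 →J1
#3 →I1
#4 →R2
#5 →J1

bond 5 stroke at J1  (Se1: effort source, stroke at far end)
bond 3 stroke at I1  (prefer integral on I1)
bond 0 stroke at J1  (J1 flow already set via bond 3)
bond 2 stroke at J1  (common-f at J1 fixed by 3)
bond 1 stroke at J2  (GY1 both-in/both-out from 0)
bond 4 stroke at R2  (only one flow-in slot at J2)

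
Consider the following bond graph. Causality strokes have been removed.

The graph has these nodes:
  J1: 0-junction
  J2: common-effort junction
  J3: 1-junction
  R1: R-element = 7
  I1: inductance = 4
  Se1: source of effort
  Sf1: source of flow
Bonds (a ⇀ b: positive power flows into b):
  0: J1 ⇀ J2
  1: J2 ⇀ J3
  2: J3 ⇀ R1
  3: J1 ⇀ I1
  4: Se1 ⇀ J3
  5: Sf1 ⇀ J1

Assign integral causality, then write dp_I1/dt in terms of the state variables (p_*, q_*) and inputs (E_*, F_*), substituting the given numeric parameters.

β4 →J3  (Se1 fixes effort; stroke away)
β5 →Sf1  (Sf1 (Sf) sets flow on bond)
β3 →I1  (prefer integral on I1)
β0 →J1  (J1 needs exactly one e-in)
β1 →J2  (J2: last free bond brings effort in)
β2 →J3  (J3 flow already set via bond 1)

dp_I1/dt = -E_Se1 + 7*F_Sf1 - 7*p_I1/4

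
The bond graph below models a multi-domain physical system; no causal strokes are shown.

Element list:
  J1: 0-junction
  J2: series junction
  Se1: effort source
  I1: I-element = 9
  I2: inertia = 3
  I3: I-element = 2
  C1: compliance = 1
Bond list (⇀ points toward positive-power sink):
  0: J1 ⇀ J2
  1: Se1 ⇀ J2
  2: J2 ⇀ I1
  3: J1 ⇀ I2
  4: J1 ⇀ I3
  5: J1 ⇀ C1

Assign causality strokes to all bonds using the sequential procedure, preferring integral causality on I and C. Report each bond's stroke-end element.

β1 |J2  (source Se1 imposes e)
β2 |I1  (I1: I, integral causality)
β0 |J2  (common-f at J2 fixed by 2)
β3 |I2  (I2 outputs flow p/I2)
β4 |I3  (prefer integral on I3)
β5 |J1  (J1 needs exactly one e-in)

β0 →J2
β1 →J2
β2 →I1
β3 →I2
β4 →I3
β5 →J1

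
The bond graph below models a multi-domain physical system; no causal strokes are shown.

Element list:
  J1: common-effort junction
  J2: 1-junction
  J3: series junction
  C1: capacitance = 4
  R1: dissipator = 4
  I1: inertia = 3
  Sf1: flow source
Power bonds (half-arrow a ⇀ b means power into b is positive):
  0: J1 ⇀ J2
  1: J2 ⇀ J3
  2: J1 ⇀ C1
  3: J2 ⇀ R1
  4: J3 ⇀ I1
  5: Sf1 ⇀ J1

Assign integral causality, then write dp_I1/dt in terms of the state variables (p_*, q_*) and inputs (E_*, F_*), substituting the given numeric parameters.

#5 |Sf1  (source Sf1 imposes f)
#2 |J1  (C1: C, integral causality)
#0 |J2  (J1: bond 2 brought effort, rest push out)
#4 |I1  (I1 integral (f out))
#1 |J3  (J3 flow already set via bond 4)
#3 |J2  (common-f at J2 fixed by 1)

dp_I1/dt = -4*p_I1/3 + q_C1/4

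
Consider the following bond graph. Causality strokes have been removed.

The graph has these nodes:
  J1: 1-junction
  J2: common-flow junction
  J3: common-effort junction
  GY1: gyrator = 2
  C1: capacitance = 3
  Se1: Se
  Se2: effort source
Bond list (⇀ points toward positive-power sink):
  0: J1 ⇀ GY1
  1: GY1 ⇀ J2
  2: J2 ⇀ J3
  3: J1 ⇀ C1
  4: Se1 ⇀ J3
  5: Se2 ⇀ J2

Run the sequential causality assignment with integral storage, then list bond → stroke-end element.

β0 |GY1
β1 |GY1
β2 |J2
β3 |J1
β4 |J3
β5 |J2

bond 4 |J3  (Se1 (Se) sets effort on bond)
bond 5 |J2  (Se2 (Se) sets effort on bond)
bond 2 |J2  (J3 effort already set via bond 4)
bond 1 |GY1  (closing 1-jn rule on J2)
bond 0 |GY1  (GY1 both-in/both-out from 1)
bond 3 |J1  (1-jn J1 has f-setter on 0)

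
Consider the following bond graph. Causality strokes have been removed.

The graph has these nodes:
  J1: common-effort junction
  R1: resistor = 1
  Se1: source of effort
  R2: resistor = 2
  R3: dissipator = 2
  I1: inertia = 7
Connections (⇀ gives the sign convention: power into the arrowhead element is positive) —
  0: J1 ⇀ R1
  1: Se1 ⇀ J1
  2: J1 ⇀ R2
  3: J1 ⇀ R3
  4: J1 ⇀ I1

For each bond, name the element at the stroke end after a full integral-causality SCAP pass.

#0 stroke at R1
#1 stroke at J1
#2 stroke at R2
#3 stroke at R3
#4 stroke at I1

#1 stroke at J1  (Se1 (Se) sets effort on bond)
#0 stroke at R1  (J1: bond 1 brought effort, rest push out)
#2 stroke at R2  (0-jn J1 has e-setter on 1)
#3 stroke at R3  (common-e at J1 fixed by 1)
#4 stroke at I1  (J1 effort already set via bond 1)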